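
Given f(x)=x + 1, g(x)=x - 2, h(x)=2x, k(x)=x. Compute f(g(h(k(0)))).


k(0) = 0
h(0) = 0
g(0) = -2
f(-2) = -1

-1


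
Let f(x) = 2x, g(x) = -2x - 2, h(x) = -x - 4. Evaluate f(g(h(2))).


h(2) = -6
g(-6) = 10
f(10) = 20

20


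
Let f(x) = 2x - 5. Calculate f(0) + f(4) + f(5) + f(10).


f(0) = -5
f(4) = 3
f(5) = 5
f(10) = 15
Sum = 18

18


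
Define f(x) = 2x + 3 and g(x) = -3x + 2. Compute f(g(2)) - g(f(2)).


f(g(2)) = -5
g(f(2)) = -19
Difference = 14

14


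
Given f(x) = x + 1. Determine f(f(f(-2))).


f(-2) = -1
f(-1) = 0
f(0) = 1

1


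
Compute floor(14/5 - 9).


14/5 = 2.8
2.8 - 9 = -6.2
floor(-6.2) = -7

-7


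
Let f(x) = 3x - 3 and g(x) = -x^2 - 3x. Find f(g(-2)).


g(-2) = 2
f(2) = 3

3


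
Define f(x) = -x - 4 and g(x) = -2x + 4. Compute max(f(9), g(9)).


f(9) = -13
g(9) = -14
max = -13

-13


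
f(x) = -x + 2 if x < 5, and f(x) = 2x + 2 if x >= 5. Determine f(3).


-1


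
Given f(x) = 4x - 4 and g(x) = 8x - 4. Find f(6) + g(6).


f(6) = 20
g(6) = 44
Sum = 64

64


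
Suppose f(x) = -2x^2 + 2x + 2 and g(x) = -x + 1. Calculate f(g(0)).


2


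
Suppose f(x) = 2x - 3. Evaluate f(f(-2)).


f(-2) = -7
f(-7) = -17

-17


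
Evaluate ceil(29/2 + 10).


29/2 = 14.5
14.5 + 10 = 24.5
ceil(24.5) = 25

25


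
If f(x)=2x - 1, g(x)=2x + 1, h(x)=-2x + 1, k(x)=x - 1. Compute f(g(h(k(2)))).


k(2) = 1
h(1) = -1
g(-1) = -1
f(-1) = -3

-3


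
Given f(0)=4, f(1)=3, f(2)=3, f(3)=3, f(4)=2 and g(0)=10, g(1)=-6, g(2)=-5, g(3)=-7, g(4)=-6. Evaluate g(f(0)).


f(0) = 4
g(4) = -6

-6


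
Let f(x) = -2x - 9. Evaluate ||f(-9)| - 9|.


0


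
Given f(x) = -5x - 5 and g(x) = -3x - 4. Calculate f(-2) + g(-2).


f(-2) = 5
g(-2) = 2
Sum = 7

7


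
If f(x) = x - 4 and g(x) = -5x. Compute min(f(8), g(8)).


f(8) = 4
g(8) = -40
min = -40

-40


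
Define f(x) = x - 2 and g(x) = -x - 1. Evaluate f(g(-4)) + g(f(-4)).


f(g(-4)) = 1
g(f(-4)) = 5
Sum = 6

6


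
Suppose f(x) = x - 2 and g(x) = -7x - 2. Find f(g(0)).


-4


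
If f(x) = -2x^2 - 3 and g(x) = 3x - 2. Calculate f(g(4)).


g(4) = 10
f(10) = (-2)*(10)^2 - 3 = -203

-203


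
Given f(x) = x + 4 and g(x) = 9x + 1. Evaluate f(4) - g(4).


-29


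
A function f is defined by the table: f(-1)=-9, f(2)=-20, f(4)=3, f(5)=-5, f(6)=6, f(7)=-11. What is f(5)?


Reading from the table at x = 5

-5


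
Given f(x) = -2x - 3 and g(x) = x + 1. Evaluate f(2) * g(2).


f(2) = -7
g(2) = 3
Product = -21

-21


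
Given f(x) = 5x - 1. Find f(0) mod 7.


f(0) = -1
-1 mod 7 = 6

6


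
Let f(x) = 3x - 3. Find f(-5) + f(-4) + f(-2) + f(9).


f(-5) = -18
f(-4) = -15
f(-2) = -9
f(9) = 24
Sum = -18

-18


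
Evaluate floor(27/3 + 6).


27/3 = 9
9 + 6 = 15
floor(15) = 15

15


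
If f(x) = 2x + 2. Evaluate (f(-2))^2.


f(-2) = -2
(-2)^2 = 4

4


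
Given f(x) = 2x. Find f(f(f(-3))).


f(-3) = -6
f(-6) = -12
f(-12) = -24

-24


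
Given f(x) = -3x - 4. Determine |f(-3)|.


f(-3) = 5
|5| = 5

5


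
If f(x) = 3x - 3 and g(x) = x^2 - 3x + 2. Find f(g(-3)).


g(-3) = 20
f(20) = 57

57


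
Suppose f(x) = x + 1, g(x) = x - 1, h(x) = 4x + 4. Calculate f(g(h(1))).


h(1) = 8
g(8) = 7
f(7) = 8

8


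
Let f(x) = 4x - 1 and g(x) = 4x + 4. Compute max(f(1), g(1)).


f(1) = 3
g(1) = 8
max = 8

8


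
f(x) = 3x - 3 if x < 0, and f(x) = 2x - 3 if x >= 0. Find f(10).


10 satisfies x >= 0
f(10) = 17

17


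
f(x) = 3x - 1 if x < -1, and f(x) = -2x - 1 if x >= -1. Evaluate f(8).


8 satisfies x >= -1
f(8) = -17

-17


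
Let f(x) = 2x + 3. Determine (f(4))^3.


f(4) = 11
(11)^3 = 1331

1331


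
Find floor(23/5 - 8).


23/5 = 4.6
4.6 - 8 = -3.4
floor(-3.4) = -4

-4


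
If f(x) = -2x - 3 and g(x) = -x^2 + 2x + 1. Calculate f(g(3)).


1


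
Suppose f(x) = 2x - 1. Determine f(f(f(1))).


f(1) = 1
f(1) = 1
f(1) = 1

1


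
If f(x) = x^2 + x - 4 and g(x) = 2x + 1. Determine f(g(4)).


g(4) = 9
f(9) = 1*(9)^2 + 1*(9) - 4 = 86

86


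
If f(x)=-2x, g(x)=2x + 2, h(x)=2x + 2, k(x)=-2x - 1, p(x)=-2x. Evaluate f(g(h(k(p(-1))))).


p(-1) = 2
k(2) = -5
h(-5) = -8
g(-8) = -14
f(-14) = 28

28


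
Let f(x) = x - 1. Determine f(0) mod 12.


f(0) = -1
-1 mod 12 = 11

11


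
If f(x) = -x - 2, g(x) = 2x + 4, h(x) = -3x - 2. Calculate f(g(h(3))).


h(3) = -11
g(-11) = -18
f(-18) = 16

16


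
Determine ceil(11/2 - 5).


11/2 = 5.5
5.5 - 5 = 0.5
ceil(0.5) = 1

1


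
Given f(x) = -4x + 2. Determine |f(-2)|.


f(-2) = 10
|10| = 10

10


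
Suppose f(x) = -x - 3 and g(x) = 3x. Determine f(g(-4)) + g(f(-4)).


f(g(-4)) = 9
g(f(-4)) = 3
Sum = 12

12


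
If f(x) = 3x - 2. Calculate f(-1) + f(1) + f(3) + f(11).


f(-1) = -5
f(1) = 1
f(3) = 7
f(11) = 31
Sum = 34

34


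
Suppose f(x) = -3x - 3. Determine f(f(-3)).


f(-3) = 6
f(6) = -21

-21


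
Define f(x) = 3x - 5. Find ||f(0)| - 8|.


3


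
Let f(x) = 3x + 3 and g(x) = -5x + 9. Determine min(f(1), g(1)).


f(1) = 6
g(1) = 4
min = 4

4


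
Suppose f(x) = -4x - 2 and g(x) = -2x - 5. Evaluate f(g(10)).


98


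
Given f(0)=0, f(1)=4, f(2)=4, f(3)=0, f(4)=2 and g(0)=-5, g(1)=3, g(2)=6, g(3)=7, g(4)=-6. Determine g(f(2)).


f(2) = 4
g(4) = -6

-6


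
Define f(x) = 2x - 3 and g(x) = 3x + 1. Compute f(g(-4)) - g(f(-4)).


f(g(-4)) = -25
g(f(-4)) = -32
Difference = 7

7


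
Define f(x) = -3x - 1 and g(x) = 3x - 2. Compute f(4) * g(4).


f(4) = -13
g(4) = 10
Product = -130

-130


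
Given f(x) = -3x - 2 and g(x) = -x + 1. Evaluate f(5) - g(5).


f(5) = -17
g(5) = -4
Difference = -13

-13


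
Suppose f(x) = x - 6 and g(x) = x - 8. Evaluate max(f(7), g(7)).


f(7) = 1
g(7) = -1
max = 1

1


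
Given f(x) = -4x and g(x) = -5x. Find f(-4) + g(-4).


f(-4) = 16
g(-4) = 20
Sum = 36

36


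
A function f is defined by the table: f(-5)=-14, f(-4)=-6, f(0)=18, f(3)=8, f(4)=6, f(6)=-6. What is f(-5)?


Reading from the table at x = -5

-14


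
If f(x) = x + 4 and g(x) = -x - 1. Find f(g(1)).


2


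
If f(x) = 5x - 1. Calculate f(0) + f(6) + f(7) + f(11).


f(0) = -1
f(6) = 29
f(7) = 34
f(11) = 54
Sum = 116

116


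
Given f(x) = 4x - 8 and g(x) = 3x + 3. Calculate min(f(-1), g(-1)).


f(-1) = -12
g(-1) = 0
min = -12

-12


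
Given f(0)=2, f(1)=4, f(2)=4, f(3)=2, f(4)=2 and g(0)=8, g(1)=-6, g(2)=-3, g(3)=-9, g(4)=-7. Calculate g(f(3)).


f(3) = 2
g(2) = -3

-3


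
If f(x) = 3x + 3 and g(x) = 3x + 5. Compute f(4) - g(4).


f(4) = 15
g(4) = 17
Difference = -2

-2


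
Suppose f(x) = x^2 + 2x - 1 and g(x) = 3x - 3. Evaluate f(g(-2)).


g(-2) = -9
f(-9) = 1*(-9)^2 + 2*(-9) - 1 = 62

62


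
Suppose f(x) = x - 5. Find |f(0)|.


f(0) = -5
|-5| = 5

5


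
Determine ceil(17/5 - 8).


17/5 = 3.4
3.4 - 8 = -4.6
ceil(-4.6) = -4

-4


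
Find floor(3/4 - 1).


3/4 = 0.75
0.75 - 1 = -0.25
floor(-0.25) = -1

-1


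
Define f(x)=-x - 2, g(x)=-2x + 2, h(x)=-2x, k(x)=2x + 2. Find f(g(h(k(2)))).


k(2) = 6
h(6) = -12
g(-12) = 26
f(26) = -28

-28


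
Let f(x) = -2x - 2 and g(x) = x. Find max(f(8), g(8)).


f(8) = -18
g(8) = 8
max = 8

8


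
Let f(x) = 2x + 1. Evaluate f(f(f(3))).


f(3) = 7
f(7) = 15
f(15) = 31

31


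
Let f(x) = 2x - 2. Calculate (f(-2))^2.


f(-2) = -6
(-6)^2 = 36

36


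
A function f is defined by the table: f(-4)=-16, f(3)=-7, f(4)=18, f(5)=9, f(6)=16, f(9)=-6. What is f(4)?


Reading from the table at x = 4

18


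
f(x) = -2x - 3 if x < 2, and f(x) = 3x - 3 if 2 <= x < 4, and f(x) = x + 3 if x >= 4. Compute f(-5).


-5 satisfies x < 2
f(-5) = 7

7


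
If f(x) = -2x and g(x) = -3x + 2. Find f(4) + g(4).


f(4) = -8
g(4) = -10
Sum = -18

-18


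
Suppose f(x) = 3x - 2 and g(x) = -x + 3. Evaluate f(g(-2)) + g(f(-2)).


f(g(-2)) = 13
g(f(-2)) = 11
Sum = 24

24


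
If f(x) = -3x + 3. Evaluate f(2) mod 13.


f(2) = -3
-3 mod 13 = 10

10


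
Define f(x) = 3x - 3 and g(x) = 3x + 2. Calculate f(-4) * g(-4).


f(-4) = -15
g(-4) = -10
Product = 150

150


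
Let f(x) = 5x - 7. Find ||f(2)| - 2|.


f(2) = 3
|3| = 3
|3 - 2| = 1

1


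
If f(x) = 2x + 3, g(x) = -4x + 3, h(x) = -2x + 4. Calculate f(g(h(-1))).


h(-1) = 6
g(6) = -21
f(-21) = -39

-39


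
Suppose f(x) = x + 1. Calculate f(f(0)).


2


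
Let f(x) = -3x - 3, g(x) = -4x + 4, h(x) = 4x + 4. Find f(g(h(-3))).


-111


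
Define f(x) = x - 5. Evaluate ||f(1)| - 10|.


f(1) = -4
|-4| = 4
|4 - 10| = 6

6


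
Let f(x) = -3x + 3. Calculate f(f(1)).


f(1) = 0
f(0) = 3

3


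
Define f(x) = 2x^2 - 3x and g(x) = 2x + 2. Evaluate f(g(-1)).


g(-1) = 0
f(0) = 2*(0)^2 - 3*(0) = 0

0


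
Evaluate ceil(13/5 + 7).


13/5 = 2.6
2.6 + 7 = 9.6
ceil(9.6) = 10

10


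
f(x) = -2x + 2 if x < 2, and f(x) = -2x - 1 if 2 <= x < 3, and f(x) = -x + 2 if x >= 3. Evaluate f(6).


6 satisfies x >= 3
f(6) = -4

-4


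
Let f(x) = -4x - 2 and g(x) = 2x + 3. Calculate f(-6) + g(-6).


f(-6) = 22
g(-6) = -9
Sum = 13

13


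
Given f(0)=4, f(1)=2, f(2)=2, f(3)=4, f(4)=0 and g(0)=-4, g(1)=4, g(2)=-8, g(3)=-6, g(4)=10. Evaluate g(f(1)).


-8


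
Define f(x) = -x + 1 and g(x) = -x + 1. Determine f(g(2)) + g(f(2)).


f(g(2)) = 2
g(f(2)) = 2
Sum = 4

4


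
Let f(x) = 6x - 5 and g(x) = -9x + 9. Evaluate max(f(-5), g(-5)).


54


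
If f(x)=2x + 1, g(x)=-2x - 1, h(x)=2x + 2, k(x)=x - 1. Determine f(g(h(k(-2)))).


k(-2) = -3
h(-3) = -4
g(-4) = 7
f(7) = 15

15


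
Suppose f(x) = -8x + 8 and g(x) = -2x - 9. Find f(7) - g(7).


f(7) = -48
g(7) = -23
Difference = -25

-25


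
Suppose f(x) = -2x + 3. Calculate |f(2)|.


f(2) = -1
|-1| = 1

1


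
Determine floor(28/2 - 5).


28/2 = 14
14 - 5 = 9
floor(9) = 9

9


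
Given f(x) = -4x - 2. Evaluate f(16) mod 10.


f(16) = -66
-66 mod 10 = 4

4


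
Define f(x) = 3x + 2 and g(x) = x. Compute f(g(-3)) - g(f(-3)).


f(g(-3)) = -7
g(f(-3)) = -7
Difference = 0

0


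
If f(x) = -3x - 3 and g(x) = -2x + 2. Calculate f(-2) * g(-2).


f(-2) = 3
g(-2) = 6
Product = 18

18


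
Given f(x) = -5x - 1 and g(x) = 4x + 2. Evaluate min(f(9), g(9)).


f(9) = -46
g(9) = 38
min = -46

-46


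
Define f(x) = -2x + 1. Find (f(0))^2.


f(0) = 1
(1)^2 = 1

1


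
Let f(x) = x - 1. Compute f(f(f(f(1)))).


f(1) = 0
f(0) = -1
f(-1) = -2
f(-2) = -3

-3


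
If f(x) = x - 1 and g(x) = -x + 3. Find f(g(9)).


g(9) = -6
f(-6) = -7

-7


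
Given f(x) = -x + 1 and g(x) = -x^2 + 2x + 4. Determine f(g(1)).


g(1) = 5
f(5) = -4

-4


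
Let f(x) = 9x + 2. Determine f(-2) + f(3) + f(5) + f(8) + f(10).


f(-2) = -16
f(3) = 29
f(5) = 47
f(8) = 74
f(10) = 92
Sum = 226

226


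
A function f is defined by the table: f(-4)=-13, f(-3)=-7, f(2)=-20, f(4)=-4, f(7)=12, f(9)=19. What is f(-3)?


Reading from the table at x = -3

-7


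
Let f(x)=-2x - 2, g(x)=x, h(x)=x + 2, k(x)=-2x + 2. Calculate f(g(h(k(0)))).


k(0) = 2
h(2) = 4
g(4) = 4
f(4) = -10

-10


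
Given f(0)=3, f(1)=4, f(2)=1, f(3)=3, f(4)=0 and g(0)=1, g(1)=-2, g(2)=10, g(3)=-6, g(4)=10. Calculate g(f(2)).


f(2) = 1
g(1) = -2

-2


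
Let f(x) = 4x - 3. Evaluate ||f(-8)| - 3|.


f(-8) = -35
|-35| = 35
|35 - 3| = 32

32


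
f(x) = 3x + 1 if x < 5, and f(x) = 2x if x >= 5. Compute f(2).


7


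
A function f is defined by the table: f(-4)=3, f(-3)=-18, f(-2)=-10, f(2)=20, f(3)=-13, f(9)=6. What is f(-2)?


Reading from the table at x = -2

-10


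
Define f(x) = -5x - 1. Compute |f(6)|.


f(6) = -31
|-31| = 31

31


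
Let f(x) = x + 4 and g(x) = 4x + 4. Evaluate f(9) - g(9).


f(9) = 13
g(9) = 40
Difference = -27

-27


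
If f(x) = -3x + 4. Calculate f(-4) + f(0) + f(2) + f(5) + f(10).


f(-4) = 16
f(0) = 4
f(2) = -2
f(5) = -11
f(10) = -26
Sum = -19

-19


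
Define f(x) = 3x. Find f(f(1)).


f(1) = 3
f(3) = 9

9


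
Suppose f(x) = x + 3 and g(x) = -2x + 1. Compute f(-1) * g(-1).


f(-1) = 2
g(-1) = 3
Product = 6

6


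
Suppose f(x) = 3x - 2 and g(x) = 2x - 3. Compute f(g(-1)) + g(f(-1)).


f(g(-1)) = -17
g(f(-1)) = -13
Sum = -30

-30


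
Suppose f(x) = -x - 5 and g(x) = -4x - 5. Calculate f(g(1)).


g(1) = -9
f(-9) = 4

4


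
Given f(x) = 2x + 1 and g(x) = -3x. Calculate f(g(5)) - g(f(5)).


f(g(5)) = -29
g(f(5)) = -33
Difference = 4

4


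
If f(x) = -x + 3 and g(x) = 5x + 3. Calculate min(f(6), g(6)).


f(6) = -3
g(6) = 33
min = -3

-3


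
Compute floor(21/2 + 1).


21/2 = 10.5
10.5 + 1 = 11.5
floor(11.5) = 11

11


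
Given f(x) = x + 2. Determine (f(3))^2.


f(3) = 5
(5)^2 = 25

25


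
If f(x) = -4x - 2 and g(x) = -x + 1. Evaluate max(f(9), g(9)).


f(9) = -38
g(9) = -8
max = -8

-8


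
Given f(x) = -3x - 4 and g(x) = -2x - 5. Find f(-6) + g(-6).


21


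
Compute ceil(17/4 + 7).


17/4 = 4.25
4.25 + 7 = 11.25
ceil(11.25) = 12

12


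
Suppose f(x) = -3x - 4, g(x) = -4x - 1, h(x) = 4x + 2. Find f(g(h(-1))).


h(-1) = -2
g(-2) = 7
f(7) = -25

-25


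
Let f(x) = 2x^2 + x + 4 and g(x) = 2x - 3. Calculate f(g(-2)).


95


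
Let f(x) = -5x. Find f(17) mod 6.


f(17) = -85
-85 mod 6 = 5

5


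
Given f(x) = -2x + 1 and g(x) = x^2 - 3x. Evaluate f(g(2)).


5


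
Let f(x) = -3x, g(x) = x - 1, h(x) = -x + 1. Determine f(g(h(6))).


h(6) = -5
g(-5) = -6
f(-6) = 18

18


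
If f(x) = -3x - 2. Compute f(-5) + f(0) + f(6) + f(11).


-44


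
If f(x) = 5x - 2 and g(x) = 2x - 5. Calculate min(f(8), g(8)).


f(8) = 38
g(8) = 11
min = 11

11


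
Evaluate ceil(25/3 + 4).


25/3 = 8.3333
8.3333 + 4 = 12.3333
ceil(12.3333) = 13

13


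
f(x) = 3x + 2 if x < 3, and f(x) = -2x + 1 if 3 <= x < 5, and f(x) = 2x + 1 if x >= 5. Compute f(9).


9 satisfies x >= 5
f(9) = 19

19


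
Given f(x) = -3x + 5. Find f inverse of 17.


-4


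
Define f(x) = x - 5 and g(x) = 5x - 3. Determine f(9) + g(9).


46


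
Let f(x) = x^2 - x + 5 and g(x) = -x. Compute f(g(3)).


g(3) = -3
f(-3) = 1*(-3)^2 - 1*(-3) + 5 = 17

17


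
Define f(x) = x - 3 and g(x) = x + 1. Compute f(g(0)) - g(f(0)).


f(g(0)) = -2
g(f(0)) = -2
Difference = 0

0


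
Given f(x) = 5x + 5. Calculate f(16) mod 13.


f(16) = 85
85 mod 13 = 7

7


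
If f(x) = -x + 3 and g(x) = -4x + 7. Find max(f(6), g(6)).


f(6) = -3
g(6) = -17
max = -3

-3


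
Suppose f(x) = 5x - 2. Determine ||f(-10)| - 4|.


f(-10) = -52
|-52| = 52
|52 - 4| = 48

48


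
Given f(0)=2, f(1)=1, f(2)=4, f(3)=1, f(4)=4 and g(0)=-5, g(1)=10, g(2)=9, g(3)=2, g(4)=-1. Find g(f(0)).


9


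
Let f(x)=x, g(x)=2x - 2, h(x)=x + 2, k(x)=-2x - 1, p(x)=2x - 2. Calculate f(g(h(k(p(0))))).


8


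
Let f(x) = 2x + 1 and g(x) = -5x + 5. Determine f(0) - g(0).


-4


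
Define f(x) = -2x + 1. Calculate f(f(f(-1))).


f(-1) = 3
f(3) = -5
f(-5) = 11

11


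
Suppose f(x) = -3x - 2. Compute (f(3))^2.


f(3) = -11
(-11)^2 = 121

121


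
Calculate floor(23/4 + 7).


12


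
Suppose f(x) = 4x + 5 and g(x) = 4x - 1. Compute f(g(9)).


g(9) = 35
f(35) = 145

145


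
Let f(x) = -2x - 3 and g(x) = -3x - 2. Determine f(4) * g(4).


f(4) = -11
g(4) = -14
Product = 154

154


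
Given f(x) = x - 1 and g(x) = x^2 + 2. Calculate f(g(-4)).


g(-4) = 18
f(18) = 17

17


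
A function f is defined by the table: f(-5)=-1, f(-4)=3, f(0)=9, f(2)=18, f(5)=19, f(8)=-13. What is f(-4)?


Reading from the table at x = -4

3


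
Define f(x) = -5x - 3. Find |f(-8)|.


f(-8) = 37
|37| = 37

37


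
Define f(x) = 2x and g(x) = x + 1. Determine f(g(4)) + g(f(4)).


f(g(4)) = 10
g(f(4)) = 9
Sum = 19

19


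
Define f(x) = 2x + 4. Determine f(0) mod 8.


f(0) = 4
4 mod 8 = 4

4


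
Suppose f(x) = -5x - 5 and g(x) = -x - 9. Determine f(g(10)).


g(10) = -19
f(-19) = 90

90


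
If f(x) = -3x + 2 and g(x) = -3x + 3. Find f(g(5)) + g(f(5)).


f(g(5)) = 38
g(f(5)) = 42
Sum = 80

80


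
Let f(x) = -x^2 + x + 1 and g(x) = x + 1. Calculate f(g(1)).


g(1) = 2
f(2) = (-1)*(2)^2 + 1*(2) + 1 = -1

-1


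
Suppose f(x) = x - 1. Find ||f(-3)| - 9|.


f(-3) = -4
|-4| = 4
|4 - 9| = 5

5


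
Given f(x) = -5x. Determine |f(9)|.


45


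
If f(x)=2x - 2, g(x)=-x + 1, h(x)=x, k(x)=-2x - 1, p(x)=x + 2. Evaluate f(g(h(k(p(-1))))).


6


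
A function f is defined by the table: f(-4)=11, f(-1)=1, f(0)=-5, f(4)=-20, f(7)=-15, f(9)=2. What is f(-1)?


Reading from the table at x = -1

1


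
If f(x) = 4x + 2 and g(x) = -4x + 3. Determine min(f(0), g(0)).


f(0) = 2
g(0) = 3
min = 2

2


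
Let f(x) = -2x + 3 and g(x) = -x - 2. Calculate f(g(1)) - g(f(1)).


12


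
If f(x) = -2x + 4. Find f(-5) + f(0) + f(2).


f(-5) = 14
f(0) = 4
f(2) = 0
Sum = 18

18


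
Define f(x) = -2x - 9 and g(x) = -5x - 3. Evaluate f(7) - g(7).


f(7) = -23
g(7) = -38
Difference = 15

15


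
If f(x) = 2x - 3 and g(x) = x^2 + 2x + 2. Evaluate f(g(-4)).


g(-4) = 10
f(10) = 17

17


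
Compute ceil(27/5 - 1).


27/5 = 5.4
5.4 - 1 = 4.4
ceil(4.4) = 5

5


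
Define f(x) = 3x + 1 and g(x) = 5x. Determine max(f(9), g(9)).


f(9) = 28
g(9) = 45
max = 45

45


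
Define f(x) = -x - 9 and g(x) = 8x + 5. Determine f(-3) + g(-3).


f(-3) = -6
g(-3) = -19
Sum = -25

-25


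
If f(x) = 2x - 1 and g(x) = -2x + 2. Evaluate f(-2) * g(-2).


f(-2) = -5
g(-2) = 6
Product = -30

-30


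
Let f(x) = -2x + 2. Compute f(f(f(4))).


-26


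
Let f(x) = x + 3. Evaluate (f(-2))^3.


f(-2) = 1
(1)^3 = 1

1


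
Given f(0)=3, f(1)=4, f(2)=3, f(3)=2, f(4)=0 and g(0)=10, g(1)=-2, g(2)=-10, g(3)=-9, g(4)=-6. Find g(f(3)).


f(3) = 2
g(2) = -10

-10


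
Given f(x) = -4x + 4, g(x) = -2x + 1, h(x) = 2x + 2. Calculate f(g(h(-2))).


-16


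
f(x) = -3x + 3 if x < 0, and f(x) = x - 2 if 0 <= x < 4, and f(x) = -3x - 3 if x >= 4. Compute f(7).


7 satisfies x >= 4
f(7) = -24

-24


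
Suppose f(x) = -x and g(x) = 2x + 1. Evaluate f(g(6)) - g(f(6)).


f(g(6)) = -13
g(f(6)) = -11
Difference = -2

-2


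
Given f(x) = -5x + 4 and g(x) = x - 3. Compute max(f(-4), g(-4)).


f(-4) = 24
g(-4) = -7
max = 24

24


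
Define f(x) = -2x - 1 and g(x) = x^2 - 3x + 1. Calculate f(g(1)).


g(1) = -1
f(-1) = 1

1


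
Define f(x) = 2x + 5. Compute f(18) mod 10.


f(18) = 41
41 mod 10 = 1

1


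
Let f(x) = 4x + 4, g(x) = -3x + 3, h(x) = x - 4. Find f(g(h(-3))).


100


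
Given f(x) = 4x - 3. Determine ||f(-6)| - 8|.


f(-6) = -27
|-27| = 27
|27 - 8| = 19

19


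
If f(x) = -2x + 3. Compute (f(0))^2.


f(0) = 3
(3)^2 = 9

9


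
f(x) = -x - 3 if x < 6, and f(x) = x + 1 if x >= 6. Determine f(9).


10


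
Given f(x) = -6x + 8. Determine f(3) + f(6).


f(3) = -10
f(6) = -28
Sum = -38

-38


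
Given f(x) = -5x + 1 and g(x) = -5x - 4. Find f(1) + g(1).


f(1) = -4
g(1) = -9
Sum = -13

-13


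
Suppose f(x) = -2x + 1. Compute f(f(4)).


f(4) = -7
f(-7) = 15

15


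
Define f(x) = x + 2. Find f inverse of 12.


Solve x + 2 = 12
x = (12 - 2) / 1 = 10

10


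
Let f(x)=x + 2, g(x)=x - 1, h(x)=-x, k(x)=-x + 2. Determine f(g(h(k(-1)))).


k(-1) = 3
h(3) = -3
g(-3) = -4
f(-4) = -2

-2


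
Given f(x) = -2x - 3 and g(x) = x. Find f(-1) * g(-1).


f(-1) = -1
g(-1) = -1
Product = 1

1


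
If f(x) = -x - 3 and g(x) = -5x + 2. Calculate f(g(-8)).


g(-8) = 42
f(42) = -45

-45


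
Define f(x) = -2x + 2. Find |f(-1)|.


f(-1) = 4
|4| = 4

4


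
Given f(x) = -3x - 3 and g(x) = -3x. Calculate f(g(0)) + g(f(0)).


6


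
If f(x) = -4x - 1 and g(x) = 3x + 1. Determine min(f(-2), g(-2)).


-5


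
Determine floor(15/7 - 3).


15/7 = 2.1429
2.1429 - 3 = -0.8571
floor(-0.8571) = -1

-1


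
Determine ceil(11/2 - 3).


11/2 = 5.5
5.5 - 3 = 2.5
ceil(2.5) = 3

3


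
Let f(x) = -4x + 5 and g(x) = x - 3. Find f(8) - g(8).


-32


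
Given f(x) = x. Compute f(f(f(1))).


f(1) = 1
f(1) = 1
f(1) = 1

1


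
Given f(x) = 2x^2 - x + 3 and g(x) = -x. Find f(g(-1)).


g(-1) = 1
f(1) = 2*(1)^2 - 1*(1) + 3 = 4

4


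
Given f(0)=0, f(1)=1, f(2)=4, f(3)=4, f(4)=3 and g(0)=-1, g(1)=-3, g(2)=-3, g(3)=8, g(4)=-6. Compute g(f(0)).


f(0) = 0
g(0) = -1

-1


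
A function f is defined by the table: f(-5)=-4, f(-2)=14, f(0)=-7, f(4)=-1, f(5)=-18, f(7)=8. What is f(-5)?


Reading from the table at x = -5

-4


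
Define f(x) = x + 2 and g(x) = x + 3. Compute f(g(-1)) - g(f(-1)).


f(g(-1)) = 4
g(f(-1)) = 4
Difference = 0

0


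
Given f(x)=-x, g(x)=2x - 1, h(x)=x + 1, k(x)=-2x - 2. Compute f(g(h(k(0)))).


k(0) = -2
h(-2) = -1
g(-1) = -3
f(-3) = 3

3


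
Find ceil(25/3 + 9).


18


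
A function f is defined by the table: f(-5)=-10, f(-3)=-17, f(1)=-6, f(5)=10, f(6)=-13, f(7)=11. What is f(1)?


Reading from the table at x = 1

-6


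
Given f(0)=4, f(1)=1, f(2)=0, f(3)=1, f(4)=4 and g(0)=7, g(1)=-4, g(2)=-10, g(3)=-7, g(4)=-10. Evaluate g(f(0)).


f(0) = 4
g(4) = -10

-10


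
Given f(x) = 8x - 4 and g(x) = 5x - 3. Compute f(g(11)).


412


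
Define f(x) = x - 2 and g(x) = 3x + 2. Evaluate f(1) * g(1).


f(1) = -1
g(1) = 5
Product = -5

-5


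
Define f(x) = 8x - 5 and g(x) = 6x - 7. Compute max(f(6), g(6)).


f(6) = 43
g(6) = 29
max = 43

43


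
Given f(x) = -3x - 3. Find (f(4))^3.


f(4) = -15
(-15)^3 = -3375

-3375


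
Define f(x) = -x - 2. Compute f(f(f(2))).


-4


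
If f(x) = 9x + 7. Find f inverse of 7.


Solve 9x + 7 = 7
x = (7 - 7) / 9 = 0

0


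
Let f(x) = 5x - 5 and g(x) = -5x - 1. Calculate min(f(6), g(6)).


f(6) = 25
g(6) = -31
min = -31

-31


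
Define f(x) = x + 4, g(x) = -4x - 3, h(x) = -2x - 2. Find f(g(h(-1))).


h(-1) = 0
g(0) = -3
f(-3) = 1

1


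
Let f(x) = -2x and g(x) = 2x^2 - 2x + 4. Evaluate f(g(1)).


g(1) = 4
f(4) = -8

-8


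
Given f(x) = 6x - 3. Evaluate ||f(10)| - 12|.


f(10) = 57
|57| = 57
|57 - 12| = 45

45


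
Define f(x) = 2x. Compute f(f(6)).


f(6) = 12
f(12) = 24

24


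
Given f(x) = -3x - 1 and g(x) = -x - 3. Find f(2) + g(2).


f(2) = -7
g(2) = -5
Sum = -12

-12


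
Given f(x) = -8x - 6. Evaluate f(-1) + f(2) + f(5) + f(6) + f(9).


f(-1) = 2
f(2) = -22
f(5) = -46
f(6) = -54
f(9) = -78
Sum = -198

-198


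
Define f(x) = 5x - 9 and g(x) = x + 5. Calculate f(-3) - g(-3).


f(-3) = -24
g(-3) = 2
Difference = -26

-26


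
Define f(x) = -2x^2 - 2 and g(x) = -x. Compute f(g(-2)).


g(-2) = 2
f(2) = (-2)*(2)^2 - 2 = -10

-10


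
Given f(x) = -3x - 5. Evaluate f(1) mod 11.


f(1) = -8
-8 mod 11 = 3

3


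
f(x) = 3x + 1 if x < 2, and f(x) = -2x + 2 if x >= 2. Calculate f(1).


1 satisfies x < 2
f(1) = 4

4


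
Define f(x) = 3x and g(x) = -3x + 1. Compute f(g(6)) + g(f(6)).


f(g(6)) = -51
g(f(6)) = -53
Sum = -104

-104


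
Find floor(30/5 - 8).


30/5 = 6
6 - 8 = -2
floor(-2) = -2

-2


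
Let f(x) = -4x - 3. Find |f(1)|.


f(1) = -7
|-7| = 7

7


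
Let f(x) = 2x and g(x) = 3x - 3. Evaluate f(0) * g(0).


f(0) = 0
g(0) = -3
Product = 0

0


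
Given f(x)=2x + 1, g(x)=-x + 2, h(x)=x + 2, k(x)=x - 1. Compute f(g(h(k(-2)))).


k(-2) = -3
h(-3) = -1
g(-1) = 3
f(3) = 7

7


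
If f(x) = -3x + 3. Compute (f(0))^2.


f(0) = 3
(3)^2 = 9

9


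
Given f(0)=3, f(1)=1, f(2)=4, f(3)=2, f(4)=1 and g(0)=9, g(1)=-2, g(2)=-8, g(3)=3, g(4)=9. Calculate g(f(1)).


f(1) = 1
g(1) = -2

-2


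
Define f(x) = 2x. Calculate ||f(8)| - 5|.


f(8) = 16
|16| = 16
|16 - 5| = 11

11


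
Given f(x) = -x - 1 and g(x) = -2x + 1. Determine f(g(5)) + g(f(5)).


f(g(5)) = 8
g(f(5)) = 13
Sum = 21

21


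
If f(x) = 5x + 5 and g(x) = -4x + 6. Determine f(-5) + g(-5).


f(-5) = -20
g(-5) = 26
Sum = 6

6


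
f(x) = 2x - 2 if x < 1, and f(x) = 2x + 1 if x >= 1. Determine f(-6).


-6 satisfies x < 1
f(-6) = -14

-14


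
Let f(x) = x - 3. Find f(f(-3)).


f(-3) = -6
f(-6) = -9

-9


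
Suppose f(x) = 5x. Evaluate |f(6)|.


30


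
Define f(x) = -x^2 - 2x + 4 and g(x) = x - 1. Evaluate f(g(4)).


-11


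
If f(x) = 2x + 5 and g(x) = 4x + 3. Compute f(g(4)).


g(4) = 19
f(19) = 43

43


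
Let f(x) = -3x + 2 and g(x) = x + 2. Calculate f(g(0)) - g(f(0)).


-8


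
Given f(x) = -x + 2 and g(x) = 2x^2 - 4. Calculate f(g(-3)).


g(-3) = 14
f(14) = -12

-12


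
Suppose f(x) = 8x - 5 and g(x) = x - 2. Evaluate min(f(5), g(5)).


f(5) = 35
g(5) = 3
min = 3

3


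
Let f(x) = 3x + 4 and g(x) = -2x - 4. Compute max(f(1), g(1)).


f(1) = 7
g(1) = -6
max = 7

7


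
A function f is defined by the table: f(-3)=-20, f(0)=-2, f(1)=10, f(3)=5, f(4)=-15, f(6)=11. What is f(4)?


Reading from the table at x = 4

-15


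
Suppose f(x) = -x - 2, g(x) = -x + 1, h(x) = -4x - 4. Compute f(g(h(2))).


h(2) = -12
g(-12) = 13
f(13) = -15

-15


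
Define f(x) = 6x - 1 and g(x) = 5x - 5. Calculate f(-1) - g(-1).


3


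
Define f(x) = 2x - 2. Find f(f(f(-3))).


f(-3) = -8
f(-8) = -18
f(-18) = -38

-38


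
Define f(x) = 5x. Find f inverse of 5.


Solve 5x = 5
x = (5) / 5 = 1

1


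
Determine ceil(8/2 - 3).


8/2 = 4
4 - 3 = 1
ceil(1) = 1

1


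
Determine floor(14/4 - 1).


14/4 = 3.5
3.5 - 1 = 2.5
floor(2.5) = 2

2


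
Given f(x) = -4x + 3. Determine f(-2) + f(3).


f(-2) = 11
f(3) = -9
Sum = 2

2


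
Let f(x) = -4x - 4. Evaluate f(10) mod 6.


f(10) = -44
-44 mod 6 = 4

4


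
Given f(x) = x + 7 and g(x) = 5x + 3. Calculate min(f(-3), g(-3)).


-12


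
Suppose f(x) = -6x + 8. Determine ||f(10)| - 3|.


f(10) = -52
|-52| = 52
|52 - 3| = 49

49


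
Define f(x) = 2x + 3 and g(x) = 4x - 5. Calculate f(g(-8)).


g(-8) = -37
f(-37) = -71

-71


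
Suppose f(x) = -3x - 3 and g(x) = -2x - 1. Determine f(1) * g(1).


f(1) = -6
g(1) = -3
Product = 18

18


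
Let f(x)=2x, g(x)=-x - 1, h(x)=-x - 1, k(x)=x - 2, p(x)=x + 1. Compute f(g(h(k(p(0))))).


p(0) = 1
k(1) = -1
h(-1) = 0
g(0) = -1
f(-1) = -2

-2


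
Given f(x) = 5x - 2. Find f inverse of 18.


4


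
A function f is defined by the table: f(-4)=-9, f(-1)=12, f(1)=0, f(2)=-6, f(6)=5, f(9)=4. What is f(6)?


Reading from the table at x = 6

5


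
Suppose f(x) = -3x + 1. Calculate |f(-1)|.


f(-1) = 4
|4| = 4

4


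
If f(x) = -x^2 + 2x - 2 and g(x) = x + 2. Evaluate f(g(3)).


g(3) = 5
f(5) = (-1)*(5)^2 + 2*(5) - 2 = -17

-17


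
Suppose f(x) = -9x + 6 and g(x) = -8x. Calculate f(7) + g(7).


-113


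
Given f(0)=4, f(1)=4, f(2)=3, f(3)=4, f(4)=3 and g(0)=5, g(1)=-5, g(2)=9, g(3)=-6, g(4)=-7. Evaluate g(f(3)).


f(3) = 4
g(4) = -7

-7


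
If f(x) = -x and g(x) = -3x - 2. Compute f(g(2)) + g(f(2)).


12


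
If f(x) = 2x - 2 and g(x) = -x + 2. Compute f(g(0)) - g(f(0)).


f(g(0)) = 2
g(f(0)) = 4
Difference = -2

-2


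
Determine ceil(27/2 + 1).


27/2 = 13.5
13.5 + 1 = 14.5
ceil(14.5) = 15

15


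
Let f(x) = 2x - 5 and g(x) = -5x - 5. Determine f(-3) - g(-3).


f(-3) = -11
g(-3) = 10
Difference = -21

-21


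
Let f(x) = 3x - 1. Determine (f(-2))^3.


f(-2) = -7
(-7)^3 = -343

-343


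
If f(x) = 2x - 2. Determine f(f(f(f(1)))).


f(1) = 0
f(0) = -2
f(-2) = -6
f(-6) = -14

-14


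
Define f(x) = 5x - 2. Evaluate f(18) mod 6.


f(18) = 88
88 mod 6 = 4

4


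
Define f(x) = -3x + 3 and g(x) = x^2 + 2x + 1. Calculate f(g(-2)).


g(-2) = 1
f(1) = 0

0


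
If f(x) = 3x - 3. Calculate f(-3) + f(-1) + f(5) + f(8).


f(-3) = -12
f(-1) = -6
f(5) = 12
f(8) = 21
Sum = 15

15


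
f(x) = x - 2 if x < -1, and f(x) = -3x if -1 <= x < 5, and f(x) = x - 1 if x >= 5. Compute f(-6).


-6 satisfies x < -1
f(-6) = -8

-8


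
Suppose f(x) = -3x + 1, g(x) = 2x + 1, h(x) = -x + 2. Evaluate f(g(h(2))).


h(2) = 0
g(0) = 1
f(1) = -2

-2


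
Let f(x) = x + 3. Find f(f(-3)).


f(-3) = 0
f(0) = 3

3


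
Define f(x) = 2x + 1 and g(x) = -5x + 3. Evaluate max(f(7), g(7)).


f(7) = 15
g(7) = -32
max = 15

15


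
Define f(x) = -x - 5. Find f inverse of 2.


Solve -x - 5 = 2
x = (2 + 5) / (-1) = -7

-7


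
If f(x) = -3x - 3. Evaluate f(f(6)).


f(6) = -21
f(-21) = 60

60


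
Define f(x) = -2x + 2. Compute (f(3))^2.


f(3) = -4
(-4)^2 = 16

16


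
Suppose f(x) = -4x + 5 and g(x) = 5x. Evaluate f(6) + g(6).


11


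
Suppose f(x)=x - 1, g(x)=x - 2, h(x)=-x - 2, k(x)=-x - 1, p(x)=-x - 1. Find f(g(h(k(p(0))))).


p(0) = -1
k(-1) = 0
h(0) = -2
g(-2) = -4
f(-4) = -5

-5


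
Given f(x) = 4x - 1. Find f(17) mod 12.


f(17) = 67
67 mod 12 = 7

7


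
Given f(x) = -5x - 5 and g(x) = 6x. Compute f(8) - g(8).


-93


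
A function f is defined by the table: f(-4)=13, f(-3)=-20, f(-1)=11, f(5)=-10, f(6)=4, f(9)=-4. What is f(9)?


Reading from the table at x = 9

-4


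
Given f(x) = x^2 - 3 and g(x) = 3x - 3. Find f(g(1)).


g(1) = 0
f(0) = 1*(0)^2 - 3 = -3

-3


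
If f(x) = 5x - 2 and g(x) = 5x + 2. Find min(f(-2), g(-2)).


-12


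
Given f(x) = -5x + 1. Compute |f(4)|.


19


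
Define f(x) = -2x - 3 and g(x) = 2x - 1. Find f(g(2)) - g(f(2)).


f(g(2)) = -9
g(f(2)) = -15
Difference = 6

6


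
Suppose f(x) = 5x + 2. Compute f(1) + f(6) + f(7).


f(1) = 7
f(6) = 32
f(7) = 37
Sum = 76

76


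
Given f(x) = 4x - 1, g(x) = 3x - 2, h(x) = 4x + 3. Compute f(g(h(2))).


h(2) = 11
g(11) = 31
f(31) = 123

123


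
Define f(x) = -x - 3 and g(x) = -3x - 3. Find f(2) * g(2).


f(2) = -5
g(2) = -9
Product = 45

45


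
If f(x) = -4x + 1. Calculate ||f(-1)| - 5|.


f(-1) = 5
|5| = 5
|5 - 5| = 0

0


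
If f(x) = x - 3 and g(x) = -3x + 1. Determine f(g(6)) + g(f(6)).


f(g(6)) = -20
g(f(6)) = -8
Sum = -28

-28


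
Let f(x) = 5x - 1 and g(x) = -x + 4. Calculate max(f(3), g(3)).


f(3) = 14
g(3) = 1
max = 14

14


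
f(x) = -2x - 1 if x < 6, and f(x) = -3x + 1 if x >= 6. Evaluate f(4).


4 satisfies x < 6
f(4) = -9

-9


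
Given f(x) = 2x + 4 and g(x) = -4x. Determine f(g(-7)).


g(-7) = 28
f(28) = 60

60


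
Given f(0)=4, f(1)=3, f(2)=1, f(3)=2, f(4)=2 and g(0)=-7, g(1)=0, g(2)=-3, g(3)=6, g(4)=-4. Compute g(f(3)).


f(3) = 2
g(2) = -3

-3


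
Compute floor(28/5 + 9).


14


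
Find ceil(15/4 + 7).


11


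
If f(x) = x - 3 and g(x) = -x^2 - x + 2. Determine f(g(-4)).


g(-4) = -10
f(-10) = -13

-13


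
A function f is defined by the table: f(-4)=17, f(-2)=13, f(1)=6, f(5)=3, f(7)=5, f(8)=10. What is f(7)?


Reading from the table at x = 7

5


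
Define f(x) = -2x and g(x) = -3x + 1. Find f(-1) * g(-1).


f(-1) = 2
g(-1) = 4
Product = 8

8


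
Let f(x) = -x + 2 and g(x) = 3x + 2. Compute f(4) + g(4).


f(4) = -2
g(4) = 14
Sum = 12

12


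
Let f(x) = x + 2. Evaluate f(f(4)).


f(4) = 6
f(6) = 8

8


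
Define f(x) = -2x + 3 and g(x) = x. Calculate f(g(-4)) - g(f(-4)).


f(g(-4)) = 11
g(f(-4)) = 11
Difference = 0

0


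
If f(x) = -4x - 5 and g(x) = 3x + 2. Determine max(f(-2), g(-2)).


f(-2) = 3
g(-2) = -4
max = 3

3


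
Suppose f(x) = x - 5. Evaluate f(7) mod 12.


2


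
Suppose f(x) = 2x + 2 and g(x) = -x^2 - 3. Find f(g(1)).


g(1) = -4
f(-4) = -6

-6


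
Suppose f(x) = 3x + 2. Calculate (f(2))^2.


f(2) = 8
(8)^2 = 64

64


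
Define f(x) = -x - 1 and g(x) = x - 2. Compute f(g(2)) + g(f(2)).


f(g(2)) = -1
g(f(2)) = -5
Sum = -6

-6


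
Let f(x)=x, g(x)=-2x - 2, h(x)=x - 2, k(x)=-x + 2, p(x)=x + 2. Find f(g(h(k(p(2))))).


p(2) = 4
k(4) = -2
h(-2) = -4
g(-4) = 6
f(6) = 6

6


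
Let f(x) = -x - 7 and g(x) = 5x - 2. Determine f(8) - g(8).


f(8) = -15
g(8) = 38
Difference = -53

-53


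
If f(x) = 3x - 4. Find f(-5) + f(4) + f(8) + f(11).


38


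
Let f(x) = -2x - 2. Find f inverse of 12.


Solve -2x - 2 = 12
x = (12 + 2) / (-2) = -7

-7


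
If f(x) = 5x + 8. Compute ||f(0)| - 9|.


f(0) = 8
|8| = 8
|8 - 9| = 1

1


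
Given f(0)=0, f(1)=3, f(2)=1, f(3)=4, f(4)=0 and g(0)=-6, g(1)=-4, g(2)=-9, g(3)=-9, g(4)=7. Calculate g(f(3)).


f(3) = 4
g(4) = 7

7


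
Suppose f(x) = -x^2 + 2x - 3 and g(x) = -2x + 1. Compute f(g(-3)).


-38


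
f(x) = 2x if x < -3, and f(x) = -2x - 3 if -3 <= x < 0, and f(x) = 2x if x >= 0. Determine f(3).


3 satisfies x >= 0
f(3) = 6

6


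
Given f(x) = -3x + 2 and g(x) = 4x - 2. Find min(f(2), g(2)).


f(2) = -4
g(2) = 6
min = -4

-4


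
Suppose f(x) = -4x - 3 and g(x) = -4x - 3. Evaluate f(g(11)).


g(11) = -47
f(-47) = 185

185


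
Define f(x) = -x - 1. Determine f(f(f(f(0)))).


f(0) = -1
f(-1) = 0
f(0) = -1
f(-1) = 0

0


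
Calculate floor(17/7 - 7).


17/7 = 2.4286
2.4286 - 7 = -4.5714
floor(-4.5714) = -5

-5


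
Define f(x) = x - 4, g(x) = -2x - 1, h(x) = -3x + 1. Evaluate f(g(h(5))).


h(5) = -14
g(-14) = 27
f(27) = 23

23


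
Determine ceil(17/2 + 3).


17/2 = 8.5
8.5 + 3 = 11.5
ceil(11.5) = 12

12


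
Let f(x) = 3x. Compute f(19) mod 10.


f(19) = 57
57 mod 10 = 7

7


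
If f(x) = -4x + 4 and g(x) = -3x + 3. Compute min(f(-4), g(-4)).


f(-4) = 20
g(-4) = 15
min = 15

15


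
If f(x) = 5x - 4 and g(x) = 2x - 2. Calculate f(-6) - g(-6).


f(-6) = -34
g(-6) = -14
Difference = -20

-20


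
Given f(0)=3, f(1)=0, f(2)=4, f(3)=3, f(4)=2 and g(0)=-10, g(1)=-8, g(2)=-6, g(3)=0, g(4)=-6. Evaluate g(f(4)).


f(4) = 2
g(2) = -6

-6


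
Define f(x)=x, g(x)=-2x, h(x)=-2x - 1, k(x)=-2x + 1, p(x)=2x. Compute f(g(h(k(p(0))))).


p(0) = 0
k(0) = 1
h(1) = -3
g(-3) = 6
f(6) = 6

6


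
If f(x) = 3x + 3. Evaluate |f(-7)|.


f(-7) = -18
|-18| = 18

18


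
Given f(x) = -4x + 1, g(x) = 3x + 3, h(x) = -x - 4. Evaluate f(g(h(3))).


h(3) = -7
g(-7) = -18
f(-18) = 73

73


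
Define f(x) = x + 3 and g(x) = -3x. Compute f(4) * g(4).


f(4) = 7
g(4) = -12
Product = -84

-84


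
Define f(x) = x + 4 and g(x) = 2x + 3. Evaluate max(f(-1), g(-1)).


f(-1) = 3
g(-1) = 1
max = 3

3


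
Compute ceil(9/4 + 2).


9/4 = 2.25
2.25 + 2 = 4.25
ceil(4.25) = 5

5


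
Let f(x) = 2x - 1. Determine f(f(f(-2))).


f(-2) = -5
f(-5) = -11
f(-11) = -23

-23


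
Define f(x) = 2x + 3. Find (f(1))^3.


f(1) = 5
(5)^3 = 125

125


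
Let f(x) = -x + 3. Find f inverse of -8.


Solve -x + 3 = -8
x = (-8 - 3) / (-1) = 11

11


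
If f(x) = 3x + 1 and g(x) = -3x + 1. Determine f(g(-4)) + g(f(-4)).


f(g(-4)) = 40
g(f(-4)) = 34
Sum = 74

74


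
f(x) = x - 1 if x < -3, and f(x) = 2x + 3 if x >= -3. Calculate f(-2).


-2 satisfies x >= -3
f(-2) = -1

-1


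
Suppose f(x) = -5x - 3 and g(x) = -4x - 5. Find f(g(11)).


g(11) = -49
f(-49) = 242

242


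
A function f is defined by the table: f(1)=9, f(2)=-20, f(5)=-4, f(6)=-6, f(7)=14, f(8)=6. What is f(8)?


Reading from the table at x = 8

6


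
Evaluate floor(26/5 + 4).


9


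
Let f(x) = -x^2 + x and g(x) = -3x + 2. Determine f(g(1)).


g(1) = -1
f(-1) = (-1)*(-1)^2 + 1*(-1) = -2

-2


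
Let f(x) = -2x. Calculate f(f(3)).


f(3) = -6
f(-6) = 12

12


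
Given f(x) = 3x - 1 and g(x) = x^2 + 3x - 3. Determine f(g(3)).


g(3) = 15
f(15) = 44

44


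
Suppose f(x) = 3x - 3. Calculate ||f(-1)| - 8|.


f(-1) = -6
|-6| = 6
|6 - 8| = 2

2


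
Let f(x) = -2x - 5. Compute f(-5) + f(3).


f(-5) = 5
f(3) = -11
Sum = -6

-6


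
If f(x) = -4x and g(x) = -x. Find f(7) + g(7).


f(7) = -28
g(7) = -7
Sum = -35

-35


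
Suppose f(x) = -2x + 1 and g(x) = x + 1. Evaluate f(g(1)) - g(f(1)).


-3


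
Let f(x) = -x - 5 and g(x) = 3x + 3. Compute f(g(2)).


-14


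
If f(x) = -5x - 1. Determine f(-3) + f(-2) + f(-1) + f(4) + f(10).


f(-3) = 14
f(-2) = 9
f(-1) = 4
f(4) = -21
f(10) = -51
Sum = -45

-45


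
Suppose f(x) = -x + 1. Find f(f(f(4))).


f(4) = -3
f(-3) = 4
f(4) = -3

-3


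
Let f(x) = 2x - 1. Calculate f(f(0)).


f(0) = -1
f(-1) = -3

-3


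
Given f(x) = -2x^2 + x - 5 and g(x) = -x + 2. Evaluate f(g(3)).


g(3) = -1
f(-1) = (-2)*(-1)^2 + 1*(-1) - 5 = -8

-8


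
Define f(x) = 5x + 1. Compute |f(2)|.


11


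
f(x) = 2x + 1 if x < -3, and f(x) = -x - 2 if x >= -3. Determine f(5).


5 satisfies x >= -3
f(5) = -7

-7


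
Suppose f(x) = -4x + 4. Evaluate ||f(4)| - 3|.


f(4) = -12
|-12| = 12
|12 - 3| = 9

9


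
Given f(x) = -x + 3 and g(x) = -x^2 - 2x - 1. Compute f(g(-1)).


g(-1) = 0
f(0) = 3

3


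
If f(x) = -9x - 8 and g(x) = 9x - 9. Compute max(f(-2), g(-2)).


f(-2) = 10
g(-2) = -27
max = 10

10


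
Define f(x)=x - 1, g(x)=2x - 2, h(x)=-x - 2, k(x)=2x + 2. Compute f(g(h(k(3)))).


k(3) = 8
h(8) = -10
g(-10) = -22
f(-22) = -23

-23


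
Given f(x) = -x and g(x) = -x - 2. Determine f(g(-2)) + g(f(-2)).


f(g(-2)) = 0
g(f(-2)) = -4
Sum = -4

-4


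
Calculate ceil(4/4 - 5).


4/4 = 1
1 - 5 = -4
ceil(-4) = -4

-4


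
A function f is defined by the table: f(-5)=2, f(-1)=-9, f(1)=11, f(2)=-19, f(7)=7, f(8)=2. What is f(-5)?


Reading from the table at x = -5

2


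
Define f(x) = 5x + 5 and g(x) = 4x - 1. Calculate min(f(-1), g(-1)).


f(-1) = 0
g(-1) = -5
min = -5

-5


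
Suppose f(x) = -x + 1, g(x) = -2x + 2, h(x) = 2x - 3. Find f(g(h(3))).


h(3) = 3
g(3) = -4
f(-4) = 5

5


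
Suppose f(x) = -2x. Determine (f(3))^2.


f(3) = -6
(-6)^2 = 36

36


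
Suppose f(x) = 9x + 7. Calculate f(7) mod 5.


0


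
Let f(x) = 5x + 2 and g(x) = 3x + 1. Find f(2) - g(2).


5


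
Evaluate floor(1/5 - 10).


-10


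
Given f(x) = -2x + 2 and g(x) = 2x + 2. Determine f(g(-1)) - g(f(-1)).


f(g(-1)) = 2
g(f(-1)) = 10
Difference = -8

-8


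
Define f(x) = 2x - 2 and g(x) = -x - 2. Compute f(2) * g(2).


f(2) = 2
g(2) = -4
Product = -8

-8


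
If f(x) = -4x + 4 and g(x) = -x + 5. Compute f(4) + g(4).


f(4) = -12
g(4) = 1
Sum = -11

-11


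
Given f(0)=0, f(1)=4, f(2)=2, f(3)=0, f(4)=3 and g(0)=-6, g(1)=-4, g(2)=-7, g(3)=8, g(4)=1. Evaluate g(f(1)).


f(1) = 4
g(4) = 1

1


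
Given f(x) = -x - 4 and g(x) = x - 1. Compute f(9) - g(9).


-21


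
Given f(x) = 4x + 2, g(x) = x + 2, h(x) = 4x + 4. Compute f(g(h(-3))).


h(-3) = -8
g(-8) = -6
f(-6) = -22

-22


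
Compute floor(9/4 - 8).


-6


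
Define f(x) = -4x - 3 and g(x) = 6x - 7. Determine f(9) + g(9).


f(9) = -39
g(9) = 47
Sum = 8

8


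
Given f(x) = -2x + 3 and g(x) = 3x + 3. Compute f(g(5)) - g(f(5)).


f(g(5)) = -33
g(f(5)) = -18
Difference = -15

-15
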